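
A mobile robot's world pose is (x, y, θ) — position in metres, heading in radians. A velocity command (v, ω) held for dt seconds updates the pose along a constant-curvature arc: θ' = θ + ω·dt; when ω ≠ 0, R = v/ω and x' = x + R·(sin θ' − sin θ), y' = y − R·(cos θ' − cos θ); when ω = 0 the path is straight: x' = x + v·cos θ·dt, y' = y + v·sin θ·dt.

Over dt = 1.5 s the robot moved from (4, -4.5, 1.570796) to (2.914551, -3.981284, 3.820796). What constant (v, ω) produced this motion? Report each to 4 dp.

Δθ = 3.820796 − 1.570796 = 2.250000
ω = Δθ/dt = 2.250000/1.5 = 1.5000
R = Δx/(sin θ' − sin θ) = 0.6667
v = R·ω = 0.6667·1.5000 = 1.0000

v = 1.0000, ω = 1.5000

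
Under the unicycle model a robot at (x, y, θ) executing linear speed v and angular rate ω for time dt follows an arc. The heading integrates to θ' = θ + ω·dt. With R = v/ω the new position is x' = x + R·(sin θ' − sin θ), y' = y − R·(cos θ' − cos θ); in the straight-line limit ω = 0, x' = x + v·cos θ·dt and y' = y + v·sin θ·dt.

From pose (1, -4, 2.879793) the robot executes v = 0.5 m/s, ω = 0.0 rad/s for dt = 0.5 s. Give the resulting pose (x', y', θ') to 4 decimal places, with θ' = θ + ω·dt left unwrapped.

θ' = 2.8798 + 0.0·0.5 = 2.8798
ω = 0 → straight: x' = 1 + 0.5·cos(2.8798)·0.5 = 0.7585
y' = -4 + 0.5·sin(2.8798)·0.5 = -3.9353

(0.7585, -3.9353, 2.8798)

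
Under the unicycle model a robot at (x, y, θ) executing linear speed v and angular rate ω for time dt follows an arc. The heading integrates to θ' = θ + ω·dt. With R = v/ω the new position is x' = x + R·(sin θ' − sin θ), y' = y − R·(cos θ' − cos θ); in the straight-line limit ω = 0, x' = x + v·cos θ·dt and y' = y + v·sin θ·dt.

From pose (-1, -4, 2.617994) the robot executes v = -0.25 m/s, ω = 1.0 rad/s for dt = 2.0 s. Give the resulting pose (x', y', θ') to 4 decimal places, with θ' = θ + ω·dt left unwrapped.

θ' = 2.6180 + 1.0·2.0 = 4.6180
R = v/ω = -0.25/1.0 = -0.2500
x' = -1 + -0.2500·(sin 4.6180 − sin 2.6180) = -0.6261
y' = -4 − -0.2500·(cos 4.6180 − cos 2.6180) = -3.8071

(-0.6261, -3.8071, 4.6180)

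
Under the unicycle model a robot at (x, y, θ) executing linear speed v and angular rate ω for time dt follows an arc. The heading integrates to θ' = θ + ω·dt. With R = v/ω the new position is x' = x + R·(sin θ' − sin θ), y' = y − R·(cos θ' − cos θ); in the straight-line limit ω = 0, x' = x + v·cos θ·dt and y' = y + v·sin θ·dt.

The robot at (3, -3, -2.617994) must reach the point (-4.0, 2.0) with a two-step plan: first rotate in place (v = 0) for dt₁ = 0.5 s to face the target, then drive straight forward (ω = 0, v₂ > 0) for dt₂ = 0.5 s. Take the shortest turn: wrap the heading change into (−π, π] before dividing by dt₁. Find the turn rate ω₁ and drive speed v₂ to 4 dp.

ω₁ = -2.2877, v₂ = 17.2047

heading to target = atan2(2−-3, -4−3) = 2.5213
Δθ = wrap(2.5213 − -2.6180) = -1.1438; ω₁ = Δθ/dt₁ = -2.2877
distance = √((-4−3)² + (2−-3)²) = 8.6023; v₂ = distance/dt₂ = 17.2047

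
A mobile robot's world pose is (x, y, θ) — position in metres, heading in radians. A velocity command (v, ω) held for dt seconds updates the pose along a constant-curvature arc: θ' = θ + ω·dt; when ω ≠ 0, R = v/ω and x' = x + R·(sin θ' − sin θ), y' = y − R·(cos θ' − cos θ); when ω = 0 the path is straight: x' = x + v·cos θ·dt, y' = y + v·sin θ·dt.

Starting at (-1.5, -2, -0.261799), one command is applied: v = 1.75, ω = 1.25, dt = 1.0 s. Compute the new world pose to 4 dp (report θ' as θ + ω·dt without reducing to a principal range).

(0.0314, -1.4180, 0.9882)

θ' = -0.2618 + 1.25·1.0 = 0.9882
R = v/ω = 1.75/1.25 = 1.4000
x' = -1.5 + 1.4000·(sin 0.9882 − sin -0.2618) = 0.0314
y' = -2 − 1.4000·(cos 0.9882 − cos -0.2618) = -1.4180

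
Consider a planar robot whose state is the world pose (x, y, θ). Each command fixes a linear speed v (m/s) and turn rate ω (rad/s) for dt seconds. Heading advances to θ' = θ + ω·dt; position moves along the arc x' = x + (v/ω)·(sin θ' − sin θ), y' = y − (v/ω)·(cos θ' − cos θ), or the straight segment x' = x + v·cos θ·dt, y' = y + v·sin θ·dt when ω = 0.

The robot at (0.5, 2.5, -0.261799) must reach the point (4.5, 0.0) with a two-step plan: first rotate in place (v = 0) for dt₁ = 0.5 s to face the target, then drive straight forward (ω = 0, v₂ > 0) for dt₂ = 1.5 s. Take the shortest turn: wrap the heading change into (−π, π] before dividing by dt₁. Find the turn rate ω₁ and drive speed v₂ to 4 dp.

ω₁ = -0.5936, v₂ = 3.1447

heading to target = atan2(0−2.5, 4.5−0.5) = -0.5586
Δθ = wrap(-0.5586 − -0.2618) = -0.2968; ω₁ = Δθ/dt₁ = -0.5936
distance = √((4.5−0.5)² + (0−2.5)²) = 4.7170; v₂ = distance/dt₂ = 3.1447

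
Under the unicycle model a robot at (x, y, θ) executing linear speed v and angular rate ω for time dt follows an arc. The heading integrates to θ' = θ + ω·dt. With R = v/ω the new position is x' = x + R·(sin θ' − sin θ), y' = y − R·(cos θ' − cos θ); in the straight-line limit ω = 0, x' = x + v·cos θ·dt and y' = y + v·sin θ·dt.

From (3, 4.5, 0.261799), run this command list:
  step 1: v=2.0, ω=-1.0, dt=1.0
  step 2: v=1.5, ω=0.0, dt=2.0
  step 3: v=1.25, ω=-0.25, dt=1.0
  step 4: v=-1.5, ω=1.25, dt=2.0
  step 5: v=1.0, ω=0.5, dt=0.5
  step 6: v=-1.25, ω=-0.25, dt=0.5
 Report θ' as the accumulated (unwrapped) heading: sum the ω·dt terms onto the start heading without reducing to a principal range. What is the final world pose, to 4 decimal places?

(5.7402, 0.3699, 1.6368)

step 1: θ'=-0.7382 (R=-2.0000) → pose (4.8636, 4.0475, -0.7382)
step 2: θ'=-0.7382 (straight) → pose (7.0826, 2.0286, -0.7382)
step 3: θ'=-0.9882 (R=-5.0000) → pose (7.8930, 1.0812, -0.9882)
step 4: θ'=1.5118 (R=-1.2000) → pose (5.6930, 0.4917, 1.5118)
step 5: θ'=1.7618 (R=2.0000) → pose (5.6601, 0.9893, 1.7618)
step 6: θ'=1.6368 (R=5.0000) → pose (5.7402, 0.3699, 1.6368)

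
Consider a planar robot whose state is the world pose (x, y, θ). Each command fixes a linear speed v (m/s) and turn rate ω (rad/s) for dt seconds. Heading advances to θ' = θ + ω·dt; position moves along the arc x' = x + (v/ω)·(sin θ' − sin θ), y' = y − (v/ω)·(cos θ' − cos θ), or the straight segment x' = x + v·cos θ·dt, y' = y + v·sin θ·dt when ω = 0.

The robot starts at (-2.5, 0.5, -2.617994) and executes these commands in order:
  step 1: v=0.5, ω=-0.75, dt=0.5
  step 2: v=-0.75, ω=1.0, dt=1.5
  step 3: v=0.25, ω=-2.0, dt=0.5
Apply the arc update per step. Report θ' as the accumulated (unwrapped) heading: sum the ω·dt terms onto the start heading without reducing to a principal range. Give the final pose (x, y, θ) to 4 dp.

(-2.1471, 1.1087, -2.4930)

step 1: θ'=-2.9930 (R=-0.6667) → pose (-2.7346, 0.4180, -2.9930)
step 2: θ'=-1.4930 (R=-0.7500) → pose (-2.0979, 1.2181, -1.4930)
step 3: θ'=-2.4930 (R=-0.1250) → pose (-2.1471, 1.1087, -2.4930)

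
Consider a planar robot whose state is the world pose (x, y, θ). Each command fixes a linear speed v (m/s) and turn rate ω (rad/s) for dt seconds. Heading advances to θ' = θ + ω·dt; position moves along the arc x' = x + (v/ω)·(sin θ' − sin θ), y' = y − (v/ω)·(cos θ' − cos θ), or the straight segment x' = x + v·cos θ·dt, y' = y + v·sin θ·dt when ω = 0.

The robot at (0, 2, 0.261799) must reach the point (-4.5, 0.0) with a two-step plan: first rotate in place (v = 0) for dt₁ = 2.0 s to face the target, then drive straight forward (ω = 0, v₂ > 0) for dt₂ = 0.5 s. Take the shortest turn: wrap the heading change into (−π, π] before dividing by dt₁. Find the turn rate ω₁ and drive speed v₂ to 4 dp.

heading to target = atan2(0−2, -4.5−0) = -2.7234
Δθ = wrap(-2.7234 − 0.2618) = -2.9852; ω₁ = Δθ/dt₁ = -1.4926
distance = √((-4.5−0)² + (0−2)²) = 4.9244; v₂ = distance/dt₂ = 9.8489

ω₁ = -1.4926, v₂ = 9.8489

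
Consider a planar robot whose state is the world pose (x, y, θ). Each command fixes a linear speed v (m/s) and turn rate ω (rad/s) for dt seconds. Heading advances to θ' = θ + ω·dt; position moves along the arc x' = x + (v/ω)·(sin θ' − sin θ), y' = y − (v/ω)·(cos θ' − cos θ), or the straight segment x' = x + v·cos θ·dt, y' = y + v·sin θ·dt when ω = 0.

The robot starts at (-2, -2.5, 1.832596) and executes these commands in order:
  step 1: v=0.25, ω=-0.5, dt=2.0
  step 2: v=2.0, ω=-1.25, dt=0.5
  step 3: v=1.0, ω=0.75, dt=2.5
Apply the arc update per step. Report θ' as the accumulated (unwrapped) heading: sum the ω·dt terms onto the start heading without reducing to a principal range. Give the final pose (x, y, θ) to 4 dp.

step 1: θ'=0.8326 (R=-0.5000) → pose (-1.8869, -2.0341, 0.8326)
step 2: θ'=0.2076 (R=-1.6000) → pose (-1.0332, -1.5452, 0.2076)
step 3: θ'=2.0826 (R=1.3333) → pose (-0.1455, 0.4125, 2.0826)

(-0.1455, 0.4125, 2.0826)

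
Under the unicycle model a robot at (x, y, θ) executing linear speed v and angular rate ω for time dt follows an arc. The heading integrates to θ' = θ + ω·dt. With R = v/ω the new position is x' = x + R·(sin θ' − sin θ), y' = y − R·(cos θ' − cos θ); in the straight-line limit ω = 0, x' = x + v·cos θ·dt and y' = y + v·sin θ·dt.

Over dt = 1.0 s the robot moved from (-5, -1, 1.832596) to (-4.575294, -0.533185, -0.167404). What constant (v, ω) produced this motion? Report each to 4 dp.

v = 0.7500, ω = -2.0000

Δθ = -0.167404 − 1.832596 = -2.000000
ω = Δθ/dt = -2.000000/1.0 = -2.0000
R = −Δy/(cos θ' − cos θ) = -0.3750
v = R·ω = -0.3750·-2.0000 = 0.7500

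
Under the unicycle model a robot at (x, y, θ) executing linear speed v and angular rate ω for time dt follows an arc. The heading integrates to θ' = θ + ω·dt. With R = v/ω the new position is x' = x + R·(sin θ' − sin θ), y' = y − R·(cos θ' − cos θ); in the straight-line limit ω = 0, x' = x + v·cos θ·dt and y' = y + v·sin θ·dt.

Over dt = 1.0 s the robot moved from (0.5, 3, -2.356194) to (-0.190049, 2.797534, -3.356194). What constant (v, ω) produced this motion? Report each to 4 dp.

v = 0.7500, ω = -1.0000

Δθ = -3.356194 − -2.356194 = -1.000000
ω = Δθ/dt = -1.000000/1.0 = -1.0000
R = Δx/(sin θ' − sin θ) = -0.7500
v = R·ω = -0.7500·-1.0000 = 0.7500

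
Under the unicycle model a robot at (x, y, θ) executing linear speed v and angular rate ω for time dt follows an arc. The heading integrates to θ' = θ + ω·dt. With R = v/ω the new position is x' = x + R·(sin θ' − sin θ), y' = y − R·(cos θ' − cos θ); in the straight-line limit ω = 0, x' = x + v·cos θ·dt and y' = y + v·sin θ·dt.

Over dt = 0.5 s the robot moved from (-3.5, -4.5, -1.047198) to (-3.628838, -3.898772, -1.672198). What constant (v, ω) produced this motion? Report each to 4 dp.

v = -1.2500, ω = -1.2500

Δθ = -1.672198 − -1.047198 = -0.625000
ω = Δθ/dt = -0.625000/0.5 = -1.2500
R = −Δy/(cos θ' − cos θ) = 1.0000
v = R·ω = 1.0000·-1.2500 = -1.2500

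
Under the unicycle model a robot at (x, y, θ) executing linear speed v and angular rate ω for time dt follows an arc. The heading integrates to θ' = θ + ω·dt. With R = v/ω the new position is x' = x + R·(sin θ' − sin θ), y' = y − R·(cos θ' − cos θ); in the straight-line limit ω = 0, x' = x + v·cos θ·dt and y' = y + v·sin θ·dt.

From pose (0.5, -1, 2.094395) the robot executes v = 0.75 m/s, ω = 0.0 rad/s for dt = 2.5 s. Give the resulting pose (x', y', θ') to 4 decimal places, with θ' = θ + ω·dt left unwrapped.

θ' = 2.0944 + 0.0·2.5 = 2.0944
ω = 0 → straight: x' = 0.5 + 0.75·cos(2.0944)·2.5 = -0.4375
y' = -1 + 0.75·sin(2.0944)·2.5 = 0.6238

(-0.4375, 0.6238, 2.0944)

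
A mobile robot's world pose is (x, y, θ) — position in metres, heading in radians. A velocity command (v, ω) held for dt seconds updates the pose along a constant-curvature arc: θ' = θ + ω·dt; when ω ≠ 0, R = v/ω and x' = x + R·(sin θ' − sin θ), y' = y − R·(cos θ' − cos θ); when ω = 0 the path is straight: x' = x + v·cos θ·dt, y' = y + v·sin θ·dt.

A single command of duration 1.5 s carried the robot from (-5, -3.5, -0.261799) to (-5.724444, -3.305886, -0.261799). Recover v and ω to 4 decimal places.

Δθ = -0.261799 − -0.261799 = 0.000000
ω = Δθ/dt = 0.000000/1.5 = 0.0000
ω = 0 → v = (Δx·cos θ + Δy·sin θ)/dt = -0.5000

v = -0.5000, ω = 0.0000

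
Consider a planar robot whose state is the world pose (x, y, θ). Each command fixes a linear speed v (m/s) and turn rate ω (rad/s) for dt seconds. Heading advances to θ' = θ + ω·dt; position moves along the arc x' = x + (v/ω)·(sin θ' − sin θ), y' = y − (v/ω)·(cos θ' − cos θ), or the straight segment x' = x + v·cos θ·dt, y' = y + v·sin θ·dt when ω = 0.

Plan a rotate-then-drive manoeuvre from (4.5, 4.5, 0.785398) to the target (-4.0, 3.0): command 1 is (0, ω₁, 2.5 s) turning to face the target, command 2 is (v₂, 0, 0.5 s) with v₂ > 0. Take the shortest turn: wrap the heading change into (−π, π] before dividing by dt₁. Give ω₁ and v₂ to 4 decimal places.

ω₁ = 1.0123, v₂ = 17.2627

heading to target = atan2(3−4.5, -4−4.5) = -2.9669
Δθ = wrap(-2.9669 − 0.7854) = 2.5309; ω₁ = Δθ/dt₁ = 1.0123
distance = √((-4−4.5)² + (3−4.5)²) = 8.6313; v₂ = distance/dt₂ = 17.2627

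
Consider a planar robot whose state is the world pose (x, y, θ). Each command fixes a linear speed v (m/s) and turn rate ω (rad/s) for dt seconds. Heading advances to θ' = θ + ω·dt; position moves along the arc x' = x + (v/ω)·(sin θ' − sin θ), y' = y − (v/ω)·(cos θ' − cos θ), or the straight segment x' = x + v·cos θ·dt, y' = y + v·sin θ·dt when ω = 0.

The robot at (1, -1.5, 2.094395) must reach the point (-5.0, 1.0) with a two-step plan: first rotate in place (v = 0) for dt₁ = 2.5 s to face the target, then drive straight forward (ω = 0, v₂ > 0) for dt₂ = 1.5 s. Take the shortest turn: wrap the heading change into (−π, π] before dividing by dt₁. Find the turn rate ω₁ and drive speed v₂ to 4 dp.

heading to target = atan2(1−-1.5, -5−1) = 2.7468
Δθ = wrap(2.7468 − 2.0944) = 0.6524; ω₁ = Δθ/dt₁ = 0.2610
distance = √((-5−1)² + (1−-1.5)²) = 6.5000; v₂ = distance/dt₂ = 4.3333

ω₁ = 0.2610, v₂ = 4.3333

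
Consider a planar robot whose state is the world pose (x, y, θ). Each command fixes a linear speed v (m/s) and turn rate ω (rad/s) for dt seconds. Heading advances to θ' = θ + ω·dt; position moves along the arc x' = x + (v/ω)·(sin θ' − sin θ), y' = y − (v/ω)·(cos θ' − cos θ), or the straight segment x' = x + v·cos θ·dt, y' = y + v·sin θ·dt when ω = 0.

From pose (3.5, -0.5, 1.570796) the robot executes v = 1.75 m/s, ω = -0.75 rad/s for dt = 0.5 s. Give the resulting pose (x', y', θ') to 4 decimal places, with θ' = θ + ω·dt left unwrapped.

(3.6621, 0.3546, 1.1958)

θ' = 1.5708 + -0.75·0.5 = 1.1958
R = v/ω = 1.75/-0.75 = -2.3333
x' = 3.5 + -2.3333·(sin 1.1958 − sin 1.5708) = 3.6621
y' = -0.5 − -2.3333·(cos 1.1958 − cos 1.5708) = 0.3546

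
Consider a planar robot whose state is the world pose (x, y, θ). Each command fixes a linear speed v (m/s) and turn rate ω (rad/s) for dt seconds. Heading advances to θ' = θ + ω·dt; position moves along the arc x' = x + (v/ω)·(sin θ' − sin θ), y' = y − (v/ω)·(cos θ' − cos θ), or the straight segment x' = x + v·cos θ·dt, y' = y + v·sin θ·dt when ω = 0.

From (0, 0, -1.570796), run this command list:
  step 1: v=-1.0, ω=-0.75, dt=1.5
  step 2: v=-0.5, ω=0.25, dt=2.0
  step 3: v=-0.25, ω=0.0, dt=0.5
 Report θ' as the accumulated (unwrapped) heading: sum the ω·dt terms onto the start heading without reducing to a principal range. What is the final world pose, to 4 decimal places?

step 1: θ'=-2.6958 (R=1.3333) → pose (0.7584, 1.2030, -2.6958)
step 2: θ'=-2.1958 (R=-2.0000) → pose (1.5180, 1.8374, -2.1958)
step 3: θ'=-2.1958 (straight) → pose (1.5911, 1.9387, -2.1958)

(1.5911, 1.9387, -2.1958)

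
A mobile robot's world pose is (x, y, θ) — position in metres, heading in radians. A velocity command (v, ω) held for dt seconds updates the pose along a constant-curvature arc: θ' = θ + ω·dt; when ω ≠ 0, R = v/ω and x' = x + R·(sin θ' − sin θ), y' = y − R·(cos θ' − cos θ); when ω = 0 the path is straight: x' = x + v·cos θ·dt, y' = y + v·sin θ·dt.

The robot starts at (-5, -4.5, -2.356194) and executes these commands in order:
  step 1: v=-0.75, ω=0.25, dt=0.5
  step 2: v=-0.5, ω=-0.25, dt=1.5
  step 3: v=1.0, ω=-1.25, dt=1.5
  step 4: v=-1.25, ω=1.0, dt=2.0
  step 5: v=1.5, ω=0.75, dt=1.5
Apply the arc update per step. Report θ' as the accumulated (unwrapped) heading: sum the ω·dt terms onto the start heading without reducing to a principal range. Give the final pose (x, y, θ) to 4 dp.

(-4.1235, -5.9271, -1.3562)

step 1: θ'=-2.2312 (R=-3.0000) → pose (-4.7521, -4.2190, -2.2312)
step 2: θ'=-2.6062 (R=2.0000) → pose (-4.1929, -3.7257, -2.6062)
step 3: θ'=-4.4812 (R=-0.8000) → pose (-5.3798, -3.2210, -4.4812)
step 4: θ'=-2.4812 (R=-1.2500) → pose (-3.3963, -3.9217, -2.4812)
step 5: θ'=-1.3562 (R=2.0000) → pose (-4.1235, -5.9271, -1.3562)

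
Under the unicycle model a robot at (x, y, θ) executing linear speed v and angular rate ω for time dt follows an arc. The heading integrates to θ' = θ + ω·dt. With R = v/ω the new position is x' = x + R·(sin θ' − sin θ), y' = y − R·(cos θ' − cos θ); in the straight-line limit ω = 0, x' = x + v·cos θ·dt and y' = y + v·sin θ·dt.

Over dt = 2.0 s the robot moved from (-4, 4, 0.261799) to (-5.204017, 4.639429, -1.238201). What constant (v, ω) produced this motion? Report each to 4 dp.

Δθ = -1.238201 − 0.261799 = -1.500000
ω = Δθ/dt = -1.500000/2.0 = -0.7500
R = Δx/(sin θ' − sin θ) = 1.0000
v = R·ω = 1.0000·-0.7500 = -0.7500

v = -0.7500, ω = -0.7500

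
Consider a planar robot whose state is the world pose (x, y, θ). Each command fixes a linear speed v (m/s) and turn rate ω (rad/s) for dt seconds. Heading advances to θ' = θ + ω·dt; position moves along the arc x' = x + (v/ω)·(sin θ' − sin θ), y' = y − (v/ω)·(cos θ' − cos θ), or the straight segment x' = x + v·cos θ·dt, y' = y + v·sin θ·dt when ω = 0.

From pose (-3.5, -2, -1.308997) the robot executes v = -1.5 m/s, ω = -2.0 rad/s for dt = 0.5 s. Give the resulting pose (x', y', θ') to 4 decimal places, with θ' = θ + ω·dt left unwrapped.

θ' = -1.3090 + -2.0·0.5 = -2.3090
R = v/ω = -1.5/-2.0 = 0.7500
x' = -3.5 + 0.7500·(sin -2.3090 − sin -1.3090) = -3.3303
y' = -2 − 0.7500·(cos -2.3090 − cos -1.3090) = -1.3012

(-3.3303, -1.3012, -2.3090)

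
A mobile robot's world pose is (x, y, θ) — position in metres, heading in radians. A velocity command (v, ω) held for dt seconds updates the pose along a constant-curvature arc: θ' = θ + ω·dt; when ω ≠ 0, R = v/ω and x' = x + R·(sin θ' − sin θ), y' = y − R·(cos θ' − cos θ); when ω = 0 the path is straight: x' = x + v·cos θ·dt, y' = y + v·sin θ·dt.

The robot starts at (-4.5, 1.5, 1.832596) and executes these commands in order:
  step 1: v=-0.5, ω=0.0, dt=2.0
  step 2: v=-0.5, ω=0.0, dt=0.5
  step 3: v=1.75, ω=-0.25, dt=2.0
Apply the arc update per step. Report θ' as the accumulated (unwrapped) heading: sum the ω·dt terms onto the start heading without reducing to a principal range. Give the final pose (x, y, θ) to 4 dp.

step 1: θ'=1.8326 (straight) → pose (-4.2412, 0.5341, 1.8326)
step 2: θ'=1.8326 (straight) → pose (-4.1765, 0.2926, 1.8326)
step 3: θ'=1.3326 (R=-7.0000) → pose (-4.2173, 3.7560, 1.3326)

(-4.2173, 3.7560, 1.3326)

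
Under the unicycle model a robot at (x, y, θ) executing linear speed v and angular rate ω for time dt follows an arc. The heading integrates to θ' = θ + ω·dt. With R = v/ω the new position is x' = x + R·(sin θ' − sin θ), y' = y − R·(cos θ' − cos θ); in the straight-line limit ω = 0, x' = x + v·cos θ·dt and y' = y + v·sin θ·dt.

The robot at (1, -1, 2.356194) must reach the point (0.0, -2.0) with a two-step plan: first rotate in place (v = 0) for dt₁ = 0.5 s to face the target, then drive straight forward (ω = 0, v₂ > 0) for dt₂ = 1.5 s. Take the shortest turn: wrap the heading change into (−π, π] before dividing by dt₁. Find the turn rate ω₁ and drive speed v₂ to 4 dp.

heading to target = atan2(-2−-1, 0−1) = -2.3562
Δθ = wrap(-2.3562 − 2.3562) = 1.5708; ω₁ = Δθ/dt₁ = 3.1416
distance = √((0−1)² + (-2−-1)²) = 1.4142; v₂ = distance/dt₂ = 0.9428

ω₁ = 3.1416, v₂ = 0.9428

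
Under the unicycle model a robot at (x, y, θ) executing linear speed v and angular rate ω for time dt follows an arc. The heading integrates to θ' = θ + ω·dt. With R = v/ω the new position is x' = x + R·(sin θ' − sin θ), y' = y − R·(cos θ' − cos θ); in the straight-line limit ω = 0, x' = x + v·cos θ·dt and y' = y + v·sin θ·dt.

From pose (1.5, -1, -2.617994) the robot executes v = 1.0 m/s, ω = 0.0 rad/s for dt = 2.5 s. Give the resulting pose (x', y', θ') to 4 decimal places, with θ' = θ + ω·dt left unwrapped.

θ' = -2.6180 + 0.0·2.5 = -2.6180
ω = 0 → straight: x' = 1.5 + 1.0·cos(-2.6180)·2.5 = -0.6651
y' = -1 + 1.0·sin(-2.6180)·2.5 = -2.2500

(-0.6651, -2.2500, -2.6180)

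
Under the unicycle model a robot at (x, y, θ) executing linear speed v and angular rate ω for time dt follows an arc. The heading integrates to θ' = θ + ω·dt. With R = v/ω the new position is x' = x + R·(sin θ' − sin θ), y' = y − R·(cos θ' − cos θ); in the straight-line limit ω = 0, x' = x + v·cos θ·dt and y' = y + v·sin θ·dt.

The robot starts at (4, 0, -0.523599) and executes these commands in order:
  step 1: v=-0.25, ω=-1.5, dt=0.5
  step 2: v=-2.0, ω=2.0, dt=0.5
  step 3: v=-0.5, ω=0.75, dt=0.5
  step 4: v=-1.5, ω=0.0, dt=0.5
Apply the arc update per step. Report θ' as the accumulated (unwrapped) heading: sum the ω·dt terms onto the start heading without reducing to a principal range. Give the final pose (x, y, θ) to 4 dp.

(2.2442, 0.7109, 0.1014)

step 1: θ'=-1.2736 (R=0.1667) → pose (3.9240, 0.0955, -1.2736)
step 2: θ'=-0.2736 (R=-1.0000) → pose (3.2380, 0.7655, -0.2736)
step 3: θ'=0.1014 (R=-0.6667) → pose (2.9904, 0.7869, 0.1014)
step 4: θ'=0.1014 (straight) → pose (2.2442, 0.7109, 0.1014)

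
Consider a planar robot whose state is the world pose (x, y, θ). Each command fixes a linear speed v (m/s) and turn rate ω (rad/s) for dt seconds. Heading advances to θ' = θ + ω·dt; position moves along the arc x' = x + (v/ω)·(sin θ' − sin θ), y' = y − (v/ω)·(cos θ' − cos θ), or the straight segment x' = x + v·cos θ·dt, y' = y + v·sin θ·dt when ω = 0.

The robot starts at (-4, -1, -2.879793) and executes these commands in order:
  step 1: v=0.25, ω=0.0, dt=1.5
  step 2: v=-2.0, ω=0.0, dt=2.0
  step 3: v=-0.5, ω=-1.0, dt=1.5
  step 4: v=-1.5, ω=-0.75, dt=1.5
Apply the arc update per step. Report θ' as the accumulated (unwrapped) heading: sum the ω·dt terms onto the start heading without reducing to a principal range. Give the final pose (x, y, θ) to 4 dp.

(-0.3826, -2.4586, -5.5048)

step 1: θ'=-2.8798 (straight) → pose (-4.3622, -1.0971, -2.8798)
step 2: θ'=-2.8798 (straight) → pose (-0.4985, -0.0618, -2.8798)
step 3: θ'=-4.3798 (R=0.5000) → pose (0.1035, -0.3815, -4.3798)
step 4: θ'=-5.5048 (R=2.0000) → pose (-0.3826, -2.4586, -5.5048)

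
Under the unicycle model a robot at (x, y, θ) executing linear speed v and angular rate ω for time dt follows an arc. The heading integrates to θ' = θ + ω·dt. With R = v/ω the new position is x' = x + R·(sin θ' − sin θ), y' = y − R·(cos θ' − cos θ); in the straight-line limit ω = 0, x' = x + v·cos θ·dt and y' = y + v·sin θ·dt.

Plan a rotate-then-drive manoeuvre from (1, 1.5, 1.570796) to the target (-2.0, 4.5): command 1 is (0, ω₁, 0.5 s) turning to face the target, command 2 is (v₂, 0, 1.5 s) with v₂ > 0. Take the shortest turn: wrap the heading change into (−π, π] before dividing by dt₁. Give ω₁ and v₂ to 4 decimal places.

heading to target = atan2(4.5−1.5, -2−1) = 2.3562
Δθ = wrap(2.3562 − 1.5708) = 0.7854; ω₁ = Δθ/dt₁ = 1.5708
distance = √((-2−1)² + (4.5−1.5)²) = 4.2426; v₂ = distance/dt₂ = 2.8284

ω₁ = 1.5708, v₂ = 2.8284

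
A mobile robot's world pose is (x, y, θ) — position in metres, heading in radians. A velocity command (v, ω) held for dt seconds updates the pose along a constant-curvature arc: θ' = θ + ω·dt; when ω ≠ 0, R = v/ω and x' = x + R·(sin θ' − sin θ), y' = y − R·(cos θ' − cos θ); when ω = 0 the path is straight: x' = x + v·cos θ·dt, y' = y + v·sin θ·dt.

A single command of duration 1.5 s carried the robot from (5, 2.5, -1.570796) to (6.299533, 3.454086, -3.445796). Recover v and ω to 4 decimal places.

v = -1.2500, ω = -1.2500

Δθ = -3.445796 − -1.570796 = -1.875000
ω = Δθ/dt = -1.875000/1.5 = -1.2500
R = Δx/(sin θ' − sin θ) = 1.0000
v = R·ω = 1.0000·-1.2500 = -1.2500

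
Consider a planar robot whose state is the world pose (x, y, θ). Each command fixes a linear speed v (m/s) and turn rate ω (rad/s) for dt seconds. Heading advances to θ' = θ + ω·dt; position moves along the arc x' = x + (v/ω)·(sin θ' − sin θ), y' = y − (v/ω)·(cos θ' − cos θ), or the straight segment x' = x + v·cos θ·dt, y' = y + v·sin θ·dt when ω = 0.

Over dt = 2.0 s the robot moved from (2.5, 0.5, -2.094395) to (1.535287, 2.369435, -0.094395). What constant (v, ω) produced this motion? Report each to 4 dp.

Δθ = -0.094395 − -2.094395 = 2.000000
ω = Δθ/dt = 2.000000/2.0 = 1.0000
R = −Δy/(cos θ' − cos θ) = -1.2500
v = R·ω = -1.2500·1.0000 = -1.2500

v = -1.2500, ω = 1.0000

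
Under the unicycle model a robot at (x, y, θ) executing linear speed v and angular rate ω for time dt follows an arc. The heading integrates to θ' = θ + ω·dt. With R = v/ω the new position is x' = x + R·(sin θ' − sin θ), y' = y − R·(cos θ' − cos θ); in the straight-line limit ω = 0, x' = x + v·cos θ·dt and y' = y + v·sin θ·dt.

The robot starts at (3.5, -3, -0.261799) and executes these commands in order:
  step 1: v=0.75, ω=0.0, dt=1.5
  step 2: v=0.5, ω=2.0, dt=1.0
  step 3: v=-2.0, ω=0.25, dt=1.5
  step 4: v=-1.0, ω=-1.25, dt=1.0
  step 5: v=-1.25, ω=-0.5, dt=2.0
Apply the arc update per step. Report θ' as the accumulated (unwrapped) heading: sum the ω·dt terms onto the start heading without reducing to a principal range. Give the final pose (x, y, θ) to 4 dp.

step 1: θ'=-0.2618 (straight) → pose (4.5867, -3.2912, -0.2618)
step 2: θ'=1.7382 (R=0.2500) → pose (4.8979, -3.0080, 1.7382)
step 3: θ'=2.1132 (R=-8.0000) → pose (5.9343, -5.8046, 2.1132)
step 4: θ'=0.8632 (R=0.8000) → pose (5.8570, -6.7376, 0.8632)
step 5: θ'=-0.1368 (R=2.5000) → pose (3.6163, -7.5892, -0.1368)

(3.6163, -7.5892, -0.1368)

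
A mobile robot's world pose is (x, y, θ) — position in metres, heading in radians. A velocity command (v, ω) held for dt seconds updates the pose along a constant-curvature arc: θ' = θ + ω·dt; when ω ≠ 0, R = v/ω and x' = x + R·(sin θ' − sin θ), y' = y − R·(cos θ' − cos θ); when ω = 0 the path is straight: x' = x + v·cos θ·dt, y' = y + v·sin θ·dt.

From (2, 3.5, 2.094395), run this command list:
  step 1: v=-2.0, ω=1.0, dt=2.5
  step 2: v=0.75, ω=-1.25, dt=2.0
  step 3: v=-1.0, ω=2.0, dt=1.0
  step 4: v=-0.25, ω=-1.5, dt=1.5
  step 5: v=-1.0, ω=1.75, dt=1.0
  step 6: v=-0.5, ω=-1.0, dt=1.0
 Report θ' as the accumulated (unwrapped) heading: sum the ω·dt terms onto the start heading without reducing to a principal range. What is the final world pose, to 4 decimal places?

step 1: θ'=4.5944 (R=-2.0000) → pose (5.7181, 4.2646, 4.5944)
step 2: θ'=2.0944 (R=-0.6000) → pose (4.6027, 4.0352, 2.0944)
step 3: θ'=4.0944 (R=-0.5000) → pose (5.4432, 3.9955, 4.0944)
step 4: θ'=1.8444 (R=0.1667) → pose (5.7395, 3.9440, 1.8444)
step 5: θ'=3.5944 (R=-0.5714) → pose (6.5397, 3.5845, 3.5944)
step 6: θ'=2.5944 (R=0.5000) → pose (7.0186, 3.5619, 2.5944)

(7.0186, 3.5619, 2.5944)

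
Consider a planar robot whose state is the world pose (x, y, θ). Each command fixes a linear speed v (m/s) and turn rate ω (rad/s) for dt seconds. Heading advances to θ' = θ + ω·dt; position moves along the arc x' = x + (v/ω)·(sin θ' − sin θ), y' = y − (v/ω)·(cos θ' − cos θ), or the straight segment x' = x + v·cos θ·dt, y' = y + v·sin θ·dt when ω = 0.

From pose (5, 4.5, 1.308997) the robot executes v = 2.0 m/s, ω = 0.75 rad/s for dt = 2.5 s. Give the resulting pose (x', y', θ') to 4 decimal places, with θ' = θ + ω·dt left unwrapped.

(2.3112, 7.8545, 3.1840)

θ' = 1.3090 + 0.75·2.5 = 3.1840
R = v/ω = 2.0/0.75 = 2.6667
x' = 5 + 2.6667·(sin 3.1840 − sin 1.3090) = 2.3112
y' = 4.5 − 2.6667·(cos 3.1840 − cos 1.3090) = 7.8545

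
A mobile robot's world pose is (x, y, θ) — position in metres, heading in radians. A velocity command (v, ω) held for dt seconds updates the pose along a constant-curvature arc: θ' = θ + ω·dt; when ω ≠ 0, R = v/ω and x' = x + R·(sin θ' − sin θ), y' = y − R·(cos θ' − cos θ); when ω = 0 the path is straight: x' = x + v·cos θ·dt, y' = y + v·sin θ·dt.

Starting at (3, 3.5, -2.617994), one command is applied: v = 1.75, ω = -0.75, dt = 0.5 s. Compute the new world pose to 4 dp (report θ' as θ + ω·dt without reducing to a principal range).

(2.1788, 3.2131, -2.9930)

θ' = -2.6180 + -0.75·0.5 = -2.9930
R = v/ω = 1.75/-0.75 = -2.3333
x' = 3 + -2.3333·(sin -2.9930 − sin -2.6180) = 2.1788
y' = 3.5 − -2.3333·(cos -2.9930 − cos -2.6180) = 3.2131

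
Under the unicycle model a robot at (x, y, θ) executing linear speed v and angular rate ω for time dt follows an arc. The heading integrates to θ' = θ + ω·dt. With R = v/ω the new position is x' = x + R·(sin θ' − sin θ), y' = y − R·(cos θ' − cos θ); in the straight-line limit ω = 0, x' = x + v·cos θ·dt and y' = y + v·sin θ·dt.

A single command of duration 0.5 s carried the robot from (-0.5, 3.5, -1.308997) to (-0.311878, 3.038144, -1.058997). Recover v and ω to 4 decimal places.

Δθ = -1.058997 − -1.308997 = 0.250000
ω = Δθ/dt = 0.250000/0.5 = 0.5000
R = −Δy/(cos θ' − cos θ) = 2.0000
v = R·ω = 2.0000·0.5000 = 1.0000

v = 1.0000, ω = 0.5000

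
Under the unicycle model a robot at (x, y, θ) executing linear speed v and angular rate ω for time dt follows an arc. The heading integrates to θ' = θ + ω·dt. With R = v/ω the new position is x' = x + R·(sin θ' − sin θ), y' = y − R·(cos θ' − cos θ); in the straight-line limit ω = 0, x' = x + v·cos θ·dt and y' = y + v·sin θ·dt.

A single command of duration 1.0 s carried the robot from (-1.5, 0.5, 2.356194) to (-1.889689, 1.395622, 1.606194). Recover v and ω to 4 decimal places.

v = 1.0000, ω = -0.7500

Δθ = 1.606194 − 2.356194 = -0.750000
ω = Δθ/dt = -0.750000/1.0 = -0.7500
R = −Δy/(cos θ' − cos θ) = -1.3333
v = R·ω = -1.3333·-0.7500 = 1.0000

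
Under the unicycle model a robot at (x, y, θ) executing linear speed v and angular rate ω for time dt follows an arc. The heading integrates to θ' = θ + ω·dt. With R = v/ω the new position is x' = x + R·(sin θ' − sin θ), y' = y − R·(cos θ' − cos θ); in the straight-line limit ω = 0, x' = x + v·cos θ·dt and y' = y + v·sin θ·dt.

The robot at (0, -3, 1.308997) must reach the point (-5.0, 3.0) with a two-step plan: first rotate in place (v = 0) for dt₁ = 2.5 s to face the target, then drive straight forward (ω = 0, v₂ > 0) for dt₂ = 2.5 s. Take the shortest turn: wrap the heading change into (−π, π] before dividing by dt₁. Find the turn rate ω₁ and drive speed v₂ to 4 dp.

ω₁ = 0.3826, v₂ = 3.1241

heading to target = atan2(3−-3, -5−0) = 2.2655
Δθ = wrap(2.2655 − 1.3090) = 0.9565; ω₁ = Δθ/dt₁ = 0.3826
distance = √((-5−0)² + (3−-3)²) = 7.8102; v₂ = distance/dt₂ = 3.1241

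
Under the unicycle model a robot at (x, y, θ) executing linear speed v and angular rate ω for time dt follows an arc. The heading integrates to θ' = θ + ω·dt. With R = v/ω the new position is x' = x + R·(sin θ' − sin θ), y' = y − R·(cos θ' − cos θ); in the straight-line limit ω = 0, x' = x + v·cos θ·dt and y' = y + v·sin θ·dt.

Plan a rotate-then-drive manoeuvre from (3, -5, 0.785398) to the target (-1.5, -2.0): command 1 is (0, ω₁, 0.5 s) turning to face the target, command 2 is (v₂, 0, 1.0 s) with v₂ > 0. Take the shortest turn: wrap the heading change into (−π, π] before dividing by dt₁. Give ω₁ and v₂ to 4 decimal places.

heading to target = atan2(-2−-5, -1.5−3) = 2.5536
Δθ = wrap(2.5536 − 0.7854) = 1.7682; ω₁ = Δθ/dt₁ = 3.5364
distance = √((-1.5−3)² + (-2−-5)²) = 5.4083; v₂ = distance/dt₂ = 5.4083

ω₁ = 3.5364, v₂ = 5.4083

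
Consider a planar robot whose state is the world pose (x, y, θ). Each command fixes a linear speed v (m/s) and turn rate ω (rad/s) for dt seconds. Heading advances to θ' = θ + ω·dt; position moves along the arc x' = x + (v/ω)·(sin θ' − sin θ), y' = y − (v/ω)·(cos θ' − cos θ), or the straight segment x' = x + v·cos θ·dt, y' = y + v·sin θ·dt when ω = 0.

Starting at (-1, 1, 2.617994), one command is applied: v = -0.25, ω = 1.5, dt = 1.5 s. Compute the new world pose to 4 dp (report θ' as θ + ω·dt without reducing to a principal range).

(-0.7520, 1.1702, 4.8680)

θ' = 2.6180 + 1.5·1.5 = 4.8680
R = v/ω = -0.25/1.5 = -0.1667
x' = -1 + -0.1667·(sin 4.8680 − sin 2.6180) = -0.7520
y' = 1 − -0.1667·(cos 4.8680 − cos 2.6180) = 1.1702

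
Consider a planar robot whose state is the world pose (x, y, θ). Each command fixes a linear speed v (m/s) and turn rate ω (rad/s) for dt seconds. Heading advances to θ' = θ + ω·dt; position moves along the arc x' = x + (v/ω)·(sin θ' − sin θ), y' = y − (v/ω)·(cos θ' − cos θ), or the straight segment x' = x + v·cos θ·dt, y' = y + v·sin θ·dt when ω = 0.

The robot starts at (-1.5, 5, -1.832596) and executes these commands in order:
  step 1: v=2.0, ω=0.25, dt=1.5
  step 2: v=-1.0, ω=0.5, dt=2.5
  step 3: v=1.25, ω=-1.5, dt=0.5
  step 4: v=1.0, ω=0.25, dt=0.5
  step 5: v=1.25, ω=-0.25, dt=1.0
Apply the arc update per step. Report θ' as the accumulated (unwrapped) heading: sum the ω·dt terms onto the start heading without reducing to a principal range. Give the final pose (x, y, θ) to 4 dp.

(-1.7566, 2.0116, -1.0826)

step 1: θ'=-1.4576 (R=8.0000) → pose (-1.7214, 2.0258, -1.4576)
step 2: θ'=-0.2076 (R=-2.0000) → pose (-3.2964, 3.7569, -0.2076)
step 3: θ'=-0.9576 (R=-0.8333) → pose (-2.7866, 3.4210, -0.9576)
step 4: θ'=-0.8326 (R=4.0000) → pose (-2.4741, 3.0312, -0.8326)
step 5: θ'=-1.0826 (R=-5.0000) → pose (-1.7566, 2.0116, -1.0826)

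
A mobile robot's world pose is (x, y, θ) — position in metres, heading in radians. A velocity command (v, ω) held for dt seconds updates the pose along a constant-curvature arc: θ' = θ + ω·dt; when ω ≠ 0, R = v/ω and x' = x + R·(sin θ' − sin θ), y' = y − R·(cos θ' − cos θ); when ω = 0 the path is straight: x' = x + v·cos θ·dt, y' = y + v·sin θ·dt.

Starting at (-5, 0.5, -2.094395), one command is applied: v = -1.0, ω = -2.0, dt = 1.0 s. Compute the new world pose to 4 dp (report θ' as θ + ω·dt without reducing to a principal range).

θ' = -2.0944 + -2.0·1.0 = -4.0944
R = v/ω = -1.0/-2.0 = 0.5000
x' = -5 + 0.5000·(sin -4.0944 − sin -2.0944) = -4.1595
y' = 0.5 − 0.5000·(cos -4.0944 − cos -2.0944) = 0.5397

(-4.1595, 0.5397, -4.0944)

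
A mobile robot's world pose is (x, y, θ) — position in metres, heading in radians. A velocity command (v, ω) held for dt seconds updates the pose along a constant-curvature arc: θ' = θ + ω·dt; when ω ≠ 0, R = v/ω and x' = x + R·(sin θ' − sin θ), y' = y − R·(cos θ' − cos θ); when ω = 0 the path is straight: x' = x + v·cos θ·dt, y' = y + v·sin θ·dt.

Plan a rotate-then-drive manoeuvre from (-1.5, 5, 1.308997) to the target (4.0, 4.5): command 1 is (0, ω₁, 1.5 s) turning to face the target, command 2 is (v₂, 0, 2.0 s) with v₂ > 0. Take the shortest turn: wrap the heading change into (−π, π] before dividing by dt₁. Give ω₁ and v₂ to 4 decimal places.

ω₁ = -0.9331, v₂ = 2.7613

heading to target = atan2(4.5−5, 4−-1.5) = -0.0907
Δθ = wrap(-0.0907 − 1.3090) = -1.3997; ω₁ = Δθ/dt₁ = -0.9331
distance = √((4−-1.5)² + (4.5−5)²) = 5.5227; v₂ = distance/dt₂ = 2.7613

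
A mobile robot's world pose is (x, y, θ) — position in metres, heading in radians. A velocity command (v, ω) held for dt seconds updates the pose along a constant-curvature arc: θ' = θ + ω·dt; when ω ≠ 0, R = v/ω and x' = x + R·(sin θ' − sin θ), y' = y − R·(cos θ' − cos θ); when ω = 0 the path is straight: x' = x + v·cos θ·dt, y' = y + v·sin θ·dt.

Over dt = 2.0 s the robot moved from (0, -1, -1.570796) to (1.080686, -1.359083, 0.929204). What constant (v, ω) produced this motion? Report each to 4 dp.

v = 0.7500, ω = 1.2500

Δθ = 0.929204 − -1.570796 = 2.500000
ω = Δθ/dt = 2.500000/2.0 = 1.2500
R = Δx/(sin θ' − sin θ) = 0.6000
v = R·ω = 0.6000·1.2500 = 0.7500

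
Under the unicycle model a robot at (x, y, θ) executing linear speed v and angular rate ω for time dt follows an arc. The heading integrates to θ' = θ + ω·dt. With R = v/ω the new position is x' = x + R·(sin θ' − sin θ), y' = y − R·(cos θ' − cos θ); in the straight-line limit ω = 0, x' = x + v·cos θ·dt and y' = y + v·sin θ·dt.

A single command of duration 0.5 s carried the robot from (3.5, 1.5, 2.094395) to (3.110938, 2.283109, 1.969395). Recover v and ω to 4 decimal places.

v = 1.7500, ω = -0.2500

Δθ = 1.969395 − 2.094395 = -0.125000
ω = Δθ/dt = -0.125000/0.5 = -0.2500
R = −Δy/(cos θ' − cos θ) = -7.0000
v = R·ω = -7.0000·-0.2500 = 1.7500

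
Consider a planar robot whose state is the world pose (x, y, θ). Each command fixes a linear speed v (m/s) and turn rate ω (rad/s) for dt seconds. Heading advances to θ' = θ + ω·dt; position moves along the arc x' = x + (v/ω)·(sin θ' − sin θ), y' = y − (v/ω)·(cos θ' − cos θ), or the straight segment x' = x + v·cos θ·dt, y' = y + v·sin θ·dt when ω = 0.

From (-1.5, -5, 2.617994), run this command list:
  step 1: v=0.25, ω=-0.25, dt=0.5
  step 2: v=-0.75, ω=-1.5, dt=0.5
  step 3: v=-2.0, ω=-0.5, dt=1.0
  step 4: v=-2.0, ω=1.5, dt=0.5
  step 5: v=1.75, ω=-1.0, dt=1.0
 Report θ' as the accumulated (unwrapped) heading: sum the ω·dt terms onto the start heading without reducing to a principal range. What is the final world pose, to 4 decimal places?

step 1: θ'=2.4930 (R=-1.0000) → pose (-1.6041, -4.9309, 2.4930)
step 2: θ'=1.7430 (R=0.5000) → pose (-1.4135, -5.2437, 1.7430)
step 3: θ'=1.2430 (R=4.0000) → pose (-1.5673, -7.2169, 1.2430)
step 4: θ'=1.9930 (R=-1.3333) → pose (-1.5213, -8.1926, 1.9930)
step 5: θ'=0.9930 (R=-1.7500) → pose (-1.3908, -6.5197, 0.9930)

(-1.3908, -6.5197, 0.9930)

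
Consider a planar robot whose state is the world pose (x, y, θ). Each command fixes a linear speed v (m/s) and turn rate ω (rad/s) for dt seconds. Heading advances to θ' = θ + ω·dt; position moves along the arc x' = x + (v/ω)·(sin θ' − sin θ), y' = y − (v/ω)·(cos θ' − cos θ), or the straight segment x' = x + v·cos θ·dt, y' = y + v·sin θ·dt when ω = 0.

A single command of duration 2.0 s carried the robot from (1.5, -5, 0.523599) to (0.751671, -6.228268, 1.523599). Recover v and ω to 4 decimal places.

Δθ = 1.523599 − 0.523599 = 1.000000
ω = Δθ/dt = 1.000000/2.0 = 0.5000
R = −Δy/(cos θ' − cos θ) = -1.5000
v = R·ω = -1.5000·0.5000 = -0.7500

v = -0.7500, ω = 0.5000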